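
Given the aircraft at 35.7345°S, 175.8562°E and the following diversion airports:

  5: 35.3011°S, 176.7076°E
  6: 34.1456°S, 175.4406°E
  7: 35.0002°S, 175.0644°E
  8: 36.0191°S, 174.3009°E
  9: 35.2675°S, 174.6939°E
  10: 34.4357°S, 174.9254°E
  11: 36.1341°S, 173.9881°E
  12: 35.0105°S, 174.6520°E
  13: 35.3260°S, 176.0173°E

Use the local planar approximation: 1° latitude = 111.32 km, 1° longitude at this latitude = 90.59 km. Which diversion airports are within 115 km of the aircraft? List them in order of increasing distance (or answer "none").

Distances from 35.7345°S, 175.8562°E:
5: 90.9751 km
6: 180.8389 km
7: 108.7514 km
8: 144.4127 km
9: 117.4272 km
10: 167.3742 km
11: 174.9799 km
12: 135.6317 km
13: 47.7587 km
Threshold 115 km: 13 (47.7587 km), 5 (90.9751 km), 7 (108.7514 km) are within range.

13, 5, 7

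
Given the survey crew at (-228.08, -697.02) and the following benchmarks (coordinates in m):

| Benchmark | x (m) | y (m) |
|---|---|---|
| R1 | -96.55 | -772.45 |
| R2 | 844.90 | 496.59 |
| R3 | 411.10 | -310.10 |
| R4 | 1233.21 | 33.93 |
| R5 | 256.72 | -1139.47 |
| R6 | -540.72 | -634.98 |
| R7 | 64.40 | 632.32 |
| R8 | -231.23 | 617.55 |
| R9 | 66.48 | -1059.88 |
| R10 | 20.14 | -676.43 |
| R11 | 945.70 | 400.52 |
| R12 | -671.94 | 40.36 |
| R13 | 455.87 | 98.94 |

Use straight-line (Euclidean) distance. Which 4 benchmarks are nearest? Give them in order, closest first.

R1, R10, R6, R9

Distances from (-228.08, -697.02):
R1: 151.62 m
R2: 1604.99 m
R3: 747.17 m
R4: 1633.91 m
R5: 656.35 m
R6: 318.74 m
R7: 1361.14 m
R8: 1314.57 m
R9: 467.37 m
R10: 249.07 m
R11: 1606.97 m
R12: 860.66 m
R13: 1049.45 m
Sorted: R1 (151.62 m) < R10 (249.07 m) < R6 (318.74 m) < R9 (467.37 m) < R5 (656.35 m) < R3 (747.17 m) < …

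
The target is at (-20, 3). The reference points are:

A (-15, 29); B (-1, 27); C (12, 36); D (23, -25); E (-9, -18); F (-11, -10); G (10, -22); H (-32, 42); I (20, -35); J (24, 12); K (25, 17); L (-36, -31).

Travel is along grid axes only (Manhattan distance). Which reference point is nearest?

F

Distances from (-20, 3):
A: |5| + |26| = 5 + 26 = 31
B: |19| + |24| = 19 + 24 = 43
C: |32| + |33| = 32 + 33 = 65
D: |43| + |-28| = 43 + 28 = 71
E: |11| + |-21| = 11 + 21 = 32
F: |9| + |-13| = 9 + 13 = 22
G: |30| + |-25| = 30 + 25 = 55
H: |-12| + |39| = 12 + 39 = 51
I: |40| + |-38| = 40 + 38 = 78
J: |44| + |9| = 44 + 9 = 53
K: |45| + |14| = 45 + 14 = 59
L: |-16| + |-34| = 16 + 34 = 50
Minimum: F at 22.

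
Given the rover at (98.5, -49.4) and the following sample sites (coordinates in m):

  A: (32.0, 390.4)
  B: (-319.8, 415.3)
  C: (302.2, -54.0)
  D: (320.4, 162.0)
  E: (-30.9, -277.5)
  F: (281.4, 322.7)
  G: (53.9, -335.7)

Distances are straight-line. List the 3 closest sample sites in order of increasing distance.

Distances from (98.5, -49.4):
A: √((-66.5)² + (439.8)²) = √(4422.250 + 193424.040) = 444.8 m
B: √((-418.3)² + (464.7)²) = √(174974.890 + 215946.090) = 625.2 m
C: √((203.7)² + (-4.6)²) = √(41493.690 + 21.160) = 203.8 m
D: √((221.9)² + (211.4)²) = √(49239.610 + 44689.960) = 306.5 m
E: √((-129.4)² + (-228.1)²) = √(16744.360 + 52029.610) = 262.2 m
F: √((182.9)² + (372.1)²) = √(33452.410 + 138458.410) = 414.6 m
G: √((-44.6)² + (-286.3)²) = √(1989.160 + 81967.690) = 289.8 m
Sorted: C (203.8 m) < E (262.2 m) < G (289.8 m) < D (306.5 m) < F (414.6 m) < …

C, E, G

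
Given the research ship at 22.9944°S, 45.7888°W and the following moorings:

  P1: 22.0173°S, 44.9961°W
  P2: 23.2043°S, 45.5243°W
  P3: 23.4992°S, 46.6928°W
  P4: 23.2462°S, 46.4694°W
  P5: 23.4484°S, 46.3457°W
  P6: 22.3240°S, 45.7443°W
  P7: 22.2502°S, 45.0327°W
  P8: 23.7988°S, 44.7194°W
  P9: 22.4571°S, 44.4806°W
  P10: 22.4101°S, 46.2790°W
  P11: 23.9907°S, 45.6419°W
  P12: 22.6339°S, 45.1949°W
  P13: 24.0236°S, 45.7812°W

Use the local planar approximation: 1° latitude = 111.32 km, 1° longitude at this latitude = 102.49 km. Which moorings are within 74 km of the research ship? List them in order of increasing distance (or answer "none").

Distances from 22.9944°S, 45.7888°W:
P1: 135.7632 km
P2: 35.7890 km
P3: 108.3605 km
P4: 75.1759 km
P5: 76.2363 km
P6: 74.7682 km
P7: 113.4385 km
P8: 141.5317 km
P9: 146.8137 km
P10: 82.1880 km
P11: 111.9254 km
P12: 72.9075 km
P13: 114.5732 km
Threshold 74 km: P2 (35.7890 km), P12 (72.9075 km) are within range.

P2, P12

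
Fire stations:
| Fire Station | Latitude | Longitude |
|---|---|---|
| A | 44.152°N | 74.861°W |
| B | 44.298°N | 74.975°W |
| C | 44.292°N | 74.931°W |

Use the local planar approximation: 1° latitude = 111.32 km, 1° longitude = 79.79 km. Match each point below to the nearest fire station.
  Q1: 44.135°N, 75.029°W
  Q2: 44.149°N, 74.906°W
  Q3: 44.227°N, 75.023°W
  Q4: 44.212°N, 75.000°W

Q1 at 44.135°N, 75.029°W:
  A: 13.538 km
  B: 18.650 km
  C: 19.147 km
  → nearest: A (13.538 km)
Q2 at 44.149°N, 74.906°W:
  A: 3.606 km
  B: 17.477 km
  C: 16.043 km
  → nearest: A (3.606 km)
Q3 at 44.227°N, 75.023°W:
  A: 15.388 km
  B: 8.783 km
  C: 10.307 km
  → nearest: B (8.783 km)
Q4 at 44.212°N, 75.000°W:
  A: 12.947 km
  B: 9.779 km
  C: 10.470 km
  → nearest: B (9.779 km)

Q1→A; Q2→A; Q3→B; Q4→B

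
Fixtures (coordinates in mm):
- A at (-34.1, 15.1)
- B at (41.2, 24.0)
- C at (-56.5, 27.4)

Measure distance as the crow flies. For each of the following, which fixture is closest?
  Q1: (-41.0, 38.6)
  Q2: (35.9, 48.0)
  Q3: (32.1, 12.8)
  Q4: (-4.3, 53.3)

Q1 at (-41.0, 38.6):
  A: 24.5 mm
  B: 83.5 mm
  C: 19.1 mm
  → nearest: C (19.1 mm)
Q2 at (35.9, 48.0):
  A: 77.3 mm
  B: 24.6 mm
  C: 94.7 mm
  → nearest: B (24.6 mm)
Q3 at (32.1, 12.8):
  A: 66.2 mm
  B: 14.4 mm
  C: 89.8 mm
  → nearest: B (14.4 mm)
Q4 at (-4.3, 53.3):
  A: 48.4 mm
  B: 54.1 mm
  C: 58.3 mm
  → nearest: A (48.4 mm)

Q1→C; Q2→B; Q3→B; Q4→A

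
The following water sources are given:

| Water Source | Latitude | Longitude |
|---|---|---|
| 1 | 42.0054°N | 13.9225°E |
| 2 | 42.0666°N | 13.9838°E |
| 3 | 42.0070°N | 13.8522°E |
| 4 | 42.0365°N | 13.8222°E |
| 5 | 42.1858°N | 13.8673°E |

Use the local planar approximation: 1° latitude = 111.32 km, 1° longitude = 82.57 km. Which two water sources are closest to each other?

Pairwise distances:
1–2: √((0.0612·111.32)² + (0.0613·82.57)²) = √(46.414026 + 25.619197) = 8.4872 km
1–3: √((0.0016·111.32)² + (-0.0703·82.57)²) = √(0.031724 + 33.694205) = 5.8074 km
1–4: √((0.0311·111.32)² + (-0.1003·82.57)²) = √(11.985804 + 68.587731) = 8.9763 km
1–5: √((0.1804·111.32)² + (-0.0552·82.57)²) = √(403.291865 + 20.774124) = 20.5929 km
2–3: √((-0.0596·111.32)² + (-0.1316·82.57)²) = √(44.018873 + 118.074563) = 12.7316 km
2–4: √((-0.0301·111.32)² + (-0.1616·82.57)²) = √(11.227405 + 178.043975) = 13.7576 km
2–5: √((0.1192·111.32)² + (-0.1165·82.57)²) = √(176.075490 + 92.532953) = 16.3893 km
3–4: √((0.0295·111.32)² + (-0.0300·82.57)²) = √(10.784262 + 6.136024) = 4.1134 km
3–5: √((0.1788·111.32)² + (0.0151·82.57)²) = √(396.169853 + 1.554528) = 19.9430 km
4–5: √((0.1493·111.32)² + (0.0451·82.57)²) = √(276.226926 + 13.867483) = 17.0322 km
Closest pair: 3–4 at 4.1134 km.

3 and 4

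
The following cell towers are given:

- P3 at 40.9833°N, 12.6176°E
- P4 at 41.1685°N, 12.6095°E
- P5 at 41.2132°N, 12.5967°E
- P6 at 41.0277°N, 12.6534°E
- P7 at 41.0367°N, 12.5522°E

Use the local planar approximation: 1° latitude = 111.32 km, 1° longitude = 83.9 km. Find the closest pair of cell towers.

Pairwise distances:
P3–P4: 20.6277 km
P3–P5: 25.6525 km
P3–P6: 5.7837 km
P3–P7: 8.0898 km
P4–P5: 5.0906 km
P4–P6: 16.1008 km
P4–P7: 15.4395 km
P5–P6: 21.1907 km
P5–P7: 19.9996 km
P6–P7: 8.5496 km
Closest pair: P4–P5 at 5.0906 km.

P4 and P5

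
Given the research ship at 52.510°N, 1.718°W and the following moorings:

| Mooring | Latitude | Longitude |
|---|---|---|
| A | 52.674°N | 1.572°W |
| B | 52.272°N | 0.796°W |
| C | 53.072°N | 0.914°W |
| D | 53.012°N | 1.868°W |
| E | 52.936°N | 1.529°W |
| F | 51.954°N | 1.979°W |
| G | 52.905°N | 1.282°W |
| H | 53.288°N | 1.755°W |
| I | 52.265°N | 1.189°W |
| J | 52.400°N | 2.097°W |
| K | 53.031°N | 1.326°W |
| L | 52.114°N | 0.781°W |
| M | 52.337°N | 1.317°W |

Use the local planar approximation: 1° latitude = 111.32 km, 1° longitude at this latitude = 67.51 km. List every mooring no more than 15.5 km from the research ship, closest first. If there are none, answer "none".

none

Distances from 52.510°N, 1.718°W:
A: 20.747 km
B: 67.648 km
C: 82.826 km
D: 56.793 km
E: 49.109 km
F: 64.353 km
G: 52.914 km
H: 86.643 km
I: 44.936 km
J: 28.366 km
K: 63.750 km
L: 77.102 km
M: 33.223 km
Threshold 15.5 km: none within range.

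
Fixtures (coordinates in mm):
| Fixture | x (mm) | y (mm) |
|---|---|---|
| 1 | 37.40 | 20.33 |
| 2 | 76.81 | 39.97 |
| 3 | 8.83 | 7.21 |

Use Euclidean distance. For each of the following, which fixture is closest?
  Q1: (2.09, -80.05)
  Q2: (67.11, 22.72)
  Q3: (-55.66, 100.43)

Q1 at (2.09, -80.05):
  1: 106.41 mm
  2: 141.38 mm
  3: 87.52 mm
  → nearest: 3 (87.52 mm)
Q2 at (67.11, 22.72):
  1: 29.81 mm
  2: 19.79 mm
  3: 60.31 mm
  → nearest: 2 (19.79 mm)
Q3 at (-55.66, 100.43):
  1: 122.79 mm
  2: 145.61 mm
  3: 113.35 mm
  → nearest: 3 (113.35 mm)

Q1→3; Q2→2; Q3→3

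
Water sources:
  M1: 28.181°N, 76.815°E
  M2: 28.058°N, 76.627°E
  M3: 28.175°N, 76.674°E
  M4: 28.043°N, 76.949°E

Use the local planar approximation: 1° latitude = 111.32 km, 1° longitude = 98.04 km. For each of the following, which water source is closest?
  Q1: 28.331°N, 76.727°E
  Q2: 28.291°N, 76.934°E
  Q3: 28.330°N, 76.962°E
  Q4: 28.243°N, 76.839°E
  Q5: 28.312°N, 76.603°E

Q1 at 28.331°N, 76.727°E:
  M1: √((-0.150·111.32)² + (0.088·98.04)²) = √(278.82320 + 74.43410) = 18.795 km
  M2: √((-0.273·111.32)² + (-0.100·98.04)²) = √(923.57398 + 96.11842) = 31.933 km
  M3: √((-0.156·111.32)² + (-0.053·98.04)²) = √(301.57518 + 26.99966) = 18.127 km
  M4: √((-0.288·111.32)² + (0.222·98.04)²) = √(1027.85386 + 473.71000) = 38.750 km
  → nearest: M3 (18.127 km)
Q2 at 28.291°N, 76.934°E:
  M1: √((-0.110·111.32)² + (-0.119·98.04)²) = √(149.94492 + 136.11329) = 16.913 km
  M2: √((-0.233·111.32)² + (-0.307·98.04)²) = √(672.75702 + 905.90646) = 39.732 km
  M3: √((-0.116·111.32)² + (-0.260·98.04)²) = √(166.74867 + 649.76049) = 28.575 km
  M4: √((-0.248·111.32)² + (0.015·98.04)²) = √(762.16633 + 2.16266) = 27.647 km
  → nearest: M1 (16.913 km)
Q3 at 28.330°N, 76.962°E:
  M1: √((-0.149·111.32)² + (-0.147·98.04)²) = √(275.11795 + 207.70229) = 21.973 km
  M2: √((-0.272·111.32)² + (-0.335·98.04)²) = √(916.82026 + 1078.68892) = 44.671 km
  M3: √((-0.155·111.32)² + (-0.288·98.04)²) = √(297.72122 + 797.24459) = 33.090 km
  M4: √((-0.287·111.32)² + (-0.013·98.04)²) = √(1020.72838 + 1.62440) = 31.974 km
  → nearest: M1 (21.973 km)
Q4 at 28.243°N, 76.839°E:
  M1: √((-0.062·111.32)² + (-0.024·98.04)²) = √(47.63540 + 5.53642) = 7.292 km
  M2: √((-0.185·111.32)² + (-0.212·98.04)²) = √(424.12107 + 431.99461) = 29.259 km
  M3: √((-0.068·111.32)² + (-0.165·98.04)²) = √(57.30127 + 261.68239) = 17.860 km
  M4: √((-0.200·111.32)² + (0.110·98.04)²) = √(495.68570 + 116.30328) = 24.738 km
  → nearest: M1 (7.292 km)
Q5 at 28.312°N, 76.603°E:
  M1: √((-0.131·111.32)² + (0.212·98.04)²) = √(212.66156 + 431.99461) = 25.390 km
  M2: √((-0.254·111.32)² + (0.024·98.04)²) = √(799.49146 + 5.53642) = 28.373 km
  M3: √((-0.137·111.32)² + (0.071·98.04)²) = √(232.58812 + 48.45329) = 16.764 km
  M4: √((-0.269·111.32)² + (0.346·98.04)²) = √(896.70782 + 1150.69123) = 45.248 km
  → nearest: M3 (16.764 km)

Q1→M3; Q2→M1; Q3→M1; Q4→M1; Q5→M3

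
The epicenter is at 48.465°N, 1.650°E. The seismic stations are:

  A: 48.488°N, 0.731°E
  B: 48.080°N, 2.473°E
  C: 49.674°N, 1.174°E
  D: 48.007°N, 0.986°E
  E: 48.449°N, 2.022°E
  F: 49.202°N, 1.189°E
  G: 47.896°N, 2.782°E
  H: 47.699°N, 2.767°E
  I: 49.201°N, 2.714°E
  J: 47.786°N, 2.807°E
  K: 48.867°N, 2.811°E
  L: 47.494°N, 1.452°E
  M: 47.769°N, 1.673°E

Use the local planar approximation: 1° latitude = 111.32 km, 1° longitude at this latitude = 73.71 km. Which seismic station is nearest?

E

Distances from 48.465°N, 1.650°E:
A: √((0.023·111.32)² + (-0.919·73.71)²) = √(6.55544 + 4588.63851) = 67.788 km
B: √((-0.385·111.32)² + (0.823·73.71)²) = √(1836.82531 + 3680.03961) = 74.276 km
C: √((1.209·111.32)² + (-0.476·73.71)²) = √(18113.35910 + 1231.02459) = 139.084 km
D: √((-0.458·111.32)² + (-0.664·73.71)²) = √(2599.42536 + 2395.46032) = 70.675 km
E: √((-0.016·111.32)² + (0.372·73.71)²) = √(3.17239 + 751.86298) = 27.478 km
F: √((0.737·111.32)² + (-0.461·73.71)²) = √(6731.02760 + 1154.66147) = 88.801 km
G: √((-0.569·111.32)² + (1.132·73.71)²) = √(4012.09242 + 6962.18687) = 104.758 km
H: √((-0.766·111.32)² + (1.117·73.71)²) = √(7271.16391 + 6778.89908) = 118.533 km
I: √((0.736·111.32)² + (1.064·73.71)²) = √(6712.77397 + 6150.86334) = 113.418 km
J: √((-0.679·111.32)² + (1.157·73.71)²) = √(5713.28572 + 7273.09969) = 113.958 km
K: √((0.402·111.32)² + (1.161·73.71)²) = √(2002.61978 + 7323.47599) = 96.572 km
L: √((-0.971·111.32)² + (-0.198·73.71)²) = √(11683.81993 + 213.00177) = 109.073 km
M: √((-0.696·111.32)² + (0.023·73.71)²) = √(6002.95205 + 2.87414) = 77.497 km
Minimum: E at 27.478 km.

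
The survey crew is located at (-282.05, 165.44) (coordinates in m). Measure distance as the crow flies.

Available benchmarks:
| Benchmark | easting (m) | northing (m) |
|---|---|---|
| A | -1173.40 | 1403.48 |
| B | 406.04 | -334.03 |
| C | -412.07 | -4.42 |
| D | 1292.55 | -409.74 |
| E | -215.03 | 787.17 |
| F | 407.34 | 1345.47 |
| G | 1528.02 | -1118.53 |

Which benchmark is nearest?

C

Distances from (-282.05, 165.44):
A: 1525.53 m
B: 850.26 m
C: 213.91 m
D: 1676.36 m
E: 625.33 m
F: 1366.65 m
G: 2219.22 m
Minimum: C at 213.91 m.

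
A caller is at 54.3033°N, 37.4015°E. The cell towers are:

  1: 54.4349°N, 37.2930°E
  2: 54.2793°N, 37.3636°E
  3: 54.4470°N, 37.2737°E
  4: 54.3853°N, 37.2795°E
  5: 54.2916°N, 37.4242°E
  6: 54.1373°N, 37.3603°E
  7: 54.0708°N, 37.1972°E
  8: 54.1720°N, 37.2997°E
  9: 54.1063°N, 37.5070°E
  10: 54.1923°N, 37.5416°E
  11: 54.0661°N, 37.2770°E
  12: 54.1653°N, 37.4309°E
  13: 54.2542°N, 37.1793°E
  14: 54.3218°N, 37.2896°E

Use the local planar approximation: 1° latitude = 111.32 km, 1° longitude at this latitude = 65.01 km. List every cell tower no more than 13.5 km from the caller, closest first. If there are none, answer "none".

5, 2, 14, 4

Distances from 54.3033°N, 37.4015°E:
1: √((0.1316·111.32)² + (-0.1085·65.01)²) = √(214.614062 + 49.753061) = 16.2594 km
2: √((-0.0240·111.32)² + (-0.0379·65.01)²) = √(7.137874 + 6.070700) = 3.6344 km
3: √((0.1437·111.32)² + (-0.1278·65.01)²) = √(255.893899 + 69.027483) = 18.0256 km
4: √((0.0820·111.32)² + (-0.1220·65.01)²) = √(83.324765 + 62.904251) = 12.0925 km
5: √((-0.0117·111.32)² + (0.0227·65.01)²) = √(1.696360 + 2.177770) = 1.9683 km
6: √((-0.1660·111.32)² + (-0.0412·65.01)²) = √(341.477876 + 7.173891) = 18.6722 km
7: √((-0.2325·111.32)² + (-0.2043·65.01)²) = √(669.872748 + 176.399384) = 29.0908 km
8: √((-0.1313·111.32)² + (-0.1018·65.01)²) = √(213.636693 + 43.798162) = 16.0448 km
9: √((-0.1970·111.32)² + (0.1055·65.01)²) = √(480.926654 + 47.039777) = 22.9775 km
10: √((-0.1110·111.32)² + (0.1401·65.01)²) = √(152.683587 + 82.953861) = 15.3505 km
11: √((-0.2372·111.32)² + (-0.1245·65.01)²) = √(697.229517 + 65.508708) = 27.6177 km
12: √((-0.1380·111.32)² + (0.0294·65.01)²) = √(235.995960 + 3.653045) = 15.4806 km
13: √((-0.0491·111.32)² + (-0.2222·65.01)²) = √(29.875101 + 208.664439) = 15.4447 km
14: √((0.0185·111.32)² + (-0.1119·65.01)²) = √(4.241211 + 52.920082) = 7.5605 km
Threshold 13.5 km: 5 (1.9683 km), 2 (3.6344 km), 14 (7.5605 km), 4 (12.0925 km) are within range.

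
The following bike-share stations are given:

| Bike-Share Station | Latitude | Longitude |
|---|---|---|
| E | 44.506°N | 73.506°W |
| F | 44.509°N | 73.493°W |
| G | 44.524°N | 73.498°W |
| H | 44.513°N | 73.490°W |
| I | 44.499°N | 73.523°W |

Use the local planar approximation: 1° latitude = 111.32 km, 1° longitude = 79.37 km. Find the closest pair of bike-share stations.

F and H

Pairwise distances:
E–F: 1.085 km
E–G: 2.102 km
E–H: 1.490 km
E–I: 1.558 km
F–G: 1.716 km
F–H: 0.505 km
F–I: 2.628 km
G–H: 1.379 km
G–I: 3.418 km
H–I: 3.048 km
Closest pair: F–H at 0.505 km.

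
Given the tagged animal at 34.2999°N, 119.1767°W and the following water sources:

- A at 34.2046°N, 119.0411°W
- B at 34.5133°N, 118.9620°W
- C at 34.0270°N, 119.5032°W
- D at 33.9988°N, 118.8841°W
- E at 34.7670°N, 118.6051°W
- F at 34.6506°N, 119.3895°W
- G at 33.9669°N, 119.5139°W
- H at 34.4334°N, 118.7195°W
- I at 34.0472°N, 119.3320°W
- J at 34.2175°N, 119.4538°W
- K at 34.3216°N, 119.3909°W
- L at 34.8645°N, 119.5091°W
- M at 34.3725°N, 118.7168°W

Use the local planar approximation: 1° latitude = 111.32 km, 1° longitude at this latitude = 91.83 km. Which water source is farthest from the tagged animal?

E

Distances from 34.2999°N, 119.1767°W:
A: 16.3586 km
B: 30.8715 km
C: 42.6831 km
D: 42.9588 km
E: 73.8847 km
F: 43.6576 km
G: 48.3010 km
H: 44.5373 km
I: 31.5390 km
J: 27.0489 km
K: 19.8178 km
L: 69.8714 km
M: 42.9990 km
Maximum: E at 73.8847 km.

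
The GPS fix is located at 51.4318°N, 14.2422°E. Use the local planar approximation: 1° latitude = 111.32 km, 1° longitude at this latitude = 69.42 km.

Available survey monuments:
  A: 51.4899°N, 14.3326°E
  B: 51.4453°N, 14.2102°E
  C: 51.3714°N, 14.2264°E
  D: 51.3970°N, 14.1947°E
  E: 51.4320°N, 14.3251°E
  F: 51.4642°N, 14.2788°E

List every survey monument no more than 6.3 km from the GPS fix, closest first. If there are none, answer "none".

Distances from 51.4318°N, 14.2422°E:
A: 9.0119 km
B: 2.6820 km
C: 6.8126 km
D: 5.0873 km
E: 5.7550 km
F: 4.4118 km
Threshold 6.3 km: B (2.6820 km), F (4.4118 km), D (5.0873 km), E (5.7550 km) are within range.

B, F, D, E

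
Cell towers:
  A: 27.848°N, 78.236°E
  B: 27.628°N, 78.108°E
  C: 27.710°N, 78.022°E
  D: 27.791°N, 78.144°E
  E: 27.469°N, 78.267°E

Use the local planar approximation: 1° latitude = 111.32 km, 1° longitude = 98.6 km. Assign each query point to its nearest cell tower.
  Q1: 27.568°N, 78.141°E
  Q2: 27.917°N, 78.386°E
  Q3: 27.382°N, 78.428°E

Q1→B; Q2→A; Q3→E

Q1 at 27.568°N, 78.141°E:
  A: 32.547 km
  B: 7.430 km
  C: 19.686 km
  D: 24.826 km
  E: 16.607 km
  → nearest: B (7.430 km)
Q2 at 27.917°N, 78.386°E:
  A: 16.666 km
  B: 42.265 km
  C: 42.651 km
  D: 27.678 km
  E: 51.233 km
  → nearest: A (16.666 km)
Q3 at 27.382°N, 78.428°E:
  A: 55.222 km
  B: 41.779 km
  C: 54.182 km
  D: 53.452 km
  E: 18.596 km
  → nearest: E (18.596 km)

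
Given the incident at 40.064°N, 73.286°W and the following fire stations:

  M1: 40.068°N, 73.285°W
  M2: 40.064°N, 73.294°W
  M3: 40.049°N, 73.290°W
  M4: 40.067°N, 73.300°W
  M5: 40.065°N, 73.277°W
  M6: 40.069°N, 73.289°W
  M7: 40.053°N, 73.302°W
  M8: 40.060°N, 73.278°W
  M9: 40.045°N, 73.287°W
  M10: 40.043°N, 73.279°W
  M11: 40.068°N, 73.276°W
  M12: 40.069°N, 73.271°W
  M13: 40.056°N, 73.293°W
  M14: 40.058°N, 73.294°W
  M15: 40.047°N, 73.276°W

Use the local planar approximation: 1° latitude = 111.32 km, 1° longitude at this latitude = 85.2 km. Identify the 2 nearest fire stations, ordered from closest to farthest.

Distances from 40.064°N, 73.286°W:
M1: √((0.004·111.32)² + (0.001·85.2)²) = √(0.19827 + 0.00726) = 0.453 km
M2: √((0.000·111.32)² + (-0.008·85.2)²) = √(0.00000 + 0.46458) = 0.682 km
M3: √((-0.015·111.32)² + (-0.004·85.2)²) = √(2.78823 + 0.11614) = 1.704 km
M4: √((0.003·111.32)² + (-0.014·85.2)²) = √(0.11153 + 1.42277) = 1.239 km
M5: √((0.001·111.32)² + (0.009·85.2)²) = √(0.01239 + 0.58798) = 0.775 km
M6: √((0.005·111.32)² + (-0.003·85.2)²) = √(0.30980 + 0.06533) = 0.612 km
M7: √((-0.011·111.32)² + (-0.016·85.2)²) = √(1.49945 + 1.85831) = 1.832 km
M8: √((-0.004·111.32)² + (0.008·85.2)²) = √(0.19827 + 0.46458) = 0.814 km
M9: √((-0.019·111.32)² + (-0.001·85.2)²) = √(4.47356 + 0.00726) = 2.117 km
M10: √((-0.021·111.32)² + (0.007·85.2)²) = √(5.46493 + 0.35569) = 2.413 km
M11: √((0.004·111.32)² + (0.010·85.2)²) = √(0.19827 + 0.72590) = 0.961 km
M12: √((0.005·111.32)² + (0.015·85.2)²) = √(0.30980 + 1.63328) = 1.394 km
M13: √((-0.008·111.32)² + (-0.007·85.2)²) = √(0.79310 + 0.35569) = 1.072 km
M14: √((-0.006·111.32)² + (-0.008·85.2)²) = √(0.44612 + 0.46458) = 0.954 km
M15: √((-0.017·111.32)² + (0.010·85.2)²) = √(3.58133 + 0.72590) = 2.075 km
Sorted: M1 (0.453 km) < M6 (0.612 km) < M2 (0.682 km) < M5 (0.775 km) < …

M1, M6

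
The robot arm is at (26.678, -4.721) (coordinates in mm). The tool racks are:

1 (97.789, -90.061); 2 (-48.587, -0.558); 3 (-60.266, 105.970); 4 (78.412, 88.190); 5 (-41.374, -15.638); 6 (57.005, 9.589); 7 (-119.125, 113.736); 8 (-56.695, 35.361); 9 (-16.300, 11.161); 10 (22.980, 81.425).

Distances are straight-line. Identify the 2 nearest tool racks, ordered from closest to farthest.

Distances from (26.678, -4.721):
1: √((71.111)² + (-85.340)²) = √(5056.77432 + 7282.91560) = 111.084 mm
2: √((-75.265)² + (4.163)²) = √(5664.82023 + 17.33057) = 75.380 mm
3: √((-86.944)² + (110.691)²) = √(7559.25914 + 12252.49748) = 140.754 mm
4: √((51.734)² + (92.911)²) = √(2676.40676 + 8632.45392) = 106.343 mm
5: √((-68.052)² + (-10.917)²) = √(4631.07470 + 119.18089) = 68.922 mm
6: √((30.327)² + (14.310)²) = √(919.72693 + 204.77610) = 33.534 mm
7: √((-145.803)² + (118.457)²) = √(21258.51481 + 14032.06085) = 187.858 mm
8: √((-83.373)² + (40.082)²) = √(6951.05713 + 1606.56672) = 92.507 mm
9: √((-42.978)² + (15.882)²) = √(1847.10848 + 252.23792) = 45.819 mm
10: √((-3.698)² + (86.146)²) = √(13.67520 + 7421.13332) = 86.225 mm
Sorted: 6 (33.534 mm) < 9 (45.819 mm) < 5 (68.922 mm) < 2 (75.380 mm) < …

6, 9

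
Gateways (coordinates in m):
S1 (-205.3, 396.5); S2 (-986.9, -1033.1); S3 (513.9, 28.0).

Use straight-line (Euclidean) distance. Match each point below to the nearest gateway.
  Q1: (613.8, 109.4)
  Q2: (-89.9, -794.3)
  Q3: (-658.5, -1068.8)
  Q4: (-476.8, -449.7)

Q1→S3; Q2→S2; Q3→S2; Q4→S2

Q1 at (613.8, 109.4):
  S1: √((-819.1)² + (287.1)²) = √(670924.810 + 82426.410) = 868.0 m
  S2: √((-1600.7)² + (-1142.5)²) = √(2562240.490 + 1305306.250) = 1966.6 m
  S3: √((-99.9)² + (-81.4)²) = √(9980.010 + 6625.960) = 128.9 m
  → nearest: S3 (128.9 m)
Q2 at (-89.9, -794.3):
  S1: √((-115.4)² + (1190.8)²) = √(13317.160 + 1418004.640) = 1196.4 m
  S2: √((-897.0)² + (-238.8)²) = √(804609.000 + 57025.440) = 928.2 m
  S3: √((603.8)² + (822.3)²) = √(364574.440 + 676177.290) = 1020.2 m
  → nearest: S2 (928.2 m)
Q3 at (-658.5, -1068.8):
  S1: √((453.2)² + (1465.3)²) = √(205390.240 + 2147104.090) = 1533.8 m
  S2: √((-328.4)² + (35.7)²) = √(107846.560 + 1274.490) = 330.3 m
  S3: √((1172.4)² + (1096.8)²) = √(1374521.760 + 1202970.240) = 1605.5 m
  → nearest: S2 (330.3 m)
Q4 at (-476.8, -449.7):
  S1: √((271.5)² + (846.2)²) = √(73712.250 + 716054.440) = 888.7 m
  S2: √((-510.1)² + (-583.4)²) = √(260202.010 + 340355.560) = 775.0 m
  S3: √((990.7)² + (477.7)²) = √(981486.490 + 228197.290) = 1099.9 m
  → nearest: S2 (775.0 m)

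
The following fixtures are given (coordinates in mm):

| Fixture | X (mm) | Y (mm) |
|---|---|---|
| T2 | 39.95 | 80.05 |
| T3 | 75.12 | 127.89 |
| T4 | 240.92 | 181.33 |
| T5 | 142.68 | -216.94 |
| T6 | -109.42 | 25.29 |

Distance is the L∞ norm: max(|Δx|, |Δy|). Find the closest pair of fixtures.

Pairwise distances:
T2–T3: 47.84 mm
T2–T6: 149.37 mm
T3–T4: 165.80 mm
T3–T6: 184.54 mm
T2–T4: 200.97 mm
T5–T6: 252.10 mm
T2–T5: 296.99 mm
T3–T5: 344.83 mm
T4–T6: 350.34 mm
T4–T5: 398.27 mm
Closest pair: T2–T3 at 47.84 mm.

T2 and T3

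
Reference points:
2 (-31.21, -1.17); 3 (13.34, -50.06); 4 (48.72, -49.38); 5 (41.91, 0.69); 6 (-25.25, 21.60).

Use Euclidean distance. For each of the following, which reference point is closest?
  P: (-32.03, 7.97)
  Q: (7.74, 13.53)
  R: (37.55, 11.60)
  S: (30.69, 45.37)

P→2; Q→6; R→5; S→5

P at (-32.03, 7.97):
  2: 9.18
  3: 73.66
  4: 99.04
  5: 74.30
  6: 15.22
  → nearest: 2 (9.18)
Q at (7.74, 13.53):
  2: 41.63
  3: 63.84
  4: 75.08
  5: 36.50
  6: 33.96
  → nearest: 6 (33.96)
R at (37.55, 11.60):
  2: 69.94
  3: 66.24
  4: 61.99
  5: 11.75
  6: 63.59
  → nearest: 5 (11.75)
S at (30.69, 45.37):
  2: 77.44
  3: 96.99
  4: 96.45
  5: 46.07
  6: 60.78
  → nearest: 5 (46.07)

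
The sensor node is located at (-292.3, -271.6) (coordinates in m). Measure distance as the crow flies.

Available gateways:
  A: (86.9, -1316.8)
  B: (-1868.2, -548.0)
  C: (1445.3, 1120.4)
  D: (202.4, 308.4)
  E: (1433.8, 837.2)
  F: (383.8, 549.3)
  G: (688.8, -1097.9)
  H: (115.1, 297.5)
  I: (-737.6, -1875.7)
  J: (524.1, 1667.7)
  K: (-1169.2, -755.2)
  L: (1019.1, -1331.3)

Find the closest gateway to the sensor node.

H

Distances from (-292.3, -271.6):
A: √((379.2)² + (-1045.2)²) = √(143792.640 + 1092443.040) = 1111.9 m
B: √((-1575.9)² + (-276.4)²) = √(2483460.810 + 76396.960) = 1600.0 m
C: √((1737.6)² + (1392.0)²) = √(3019253.760 + 1937664.000) = 2226.4 m
D: √((494.7)² + (580.0)²) = √(244728.090 + 336400.000) = 762.3 m
E: √((1726.1)² + (1108.8)²) = √(2979421.210 + 1229437.440) = 2051.6 m
F: √((676.1)² + (820.9)²) = √(457111.210 + 673876.810) = 1063.5 m
G: √((981.1)² + (-826.3)²) = √(962557.210 + 682771.690) = 1282.7 m
H: √((407.4)² + (569.1)²) = √(165974.760 + 323874.810) = 699.9 m
I: √((-445.3)² + (-1604.1)²) = √(198292.090 + 2573136.810) = 1664.8 m
J: √((816.4)² + (1939.3)²) = √(666508.960 + 3760884.490) = 2104.1 m
K: √((-876.9)² + (-483.6)²) = √(768953.610 + 233868.960) = 1001.4 m
L: √((1311.4)² + (-1059.7)²) = √(1719769.960 + 1122964.090) = 1686.0 m
Minimum: H at 699.9 m.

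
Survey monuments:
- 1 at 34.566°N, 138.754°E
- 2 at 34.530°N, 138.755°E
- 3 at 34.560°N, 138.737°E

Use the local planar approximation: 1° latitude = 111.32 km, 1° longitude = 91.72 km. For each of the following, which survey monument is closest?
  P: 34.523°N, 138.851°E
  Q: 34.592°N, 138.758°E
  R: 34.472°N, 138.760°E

P→2; Q→1; R→2

P at 34.523°N, 138.851°E:
  1: √((0.043·111.32)² + (-0.097·91.72)²) = √(22.91307 + 79.15376) = 10.103 km
  2: √((0.007·111.32)² + (-0.096·91.72)²) = √(0.60721 + 77.53014) = 8.840 km
  3: √((0.037·111.32)² + (-0.114·91.72)²) = √(16.96484 + 109.32961) = 11.238 km
  → nearest: 2 (8.840 km)
Q at 34.592°N, 138.758°E:
  1: √((-0.026·111.32)² + (-0.004·91.72)²) = √(8.37709 + 0.13460) = 2.917 km
  2: √((-0.062·111.32)² + (-0.003·91.72)²) = √(47.63540 + 0.07571) = 6.907 km
  3: √((-0.032·111.32)² + (-0.021·91.72)²) = √(12.68955 + 3.70994) = 4.050 km
  → nearest: 1 (2.917 km)
R at 34.472°N, 138.760°E:
  1: √((0.094·111.32)² + (-0.006·91.72)²) = √(109.49697 + 0.30285) = 10.479 km
  2: √((0.058·111.32)² + (-0.005·91.72)²) = √(41.68717 + 0.21031) = 6.473 km
  3: √((0.088·111.32)² + (-0.023·91.72)²) = √(95.96475 + 4.45024) = 10.021 km
  → nearest: 2 (6.473 km)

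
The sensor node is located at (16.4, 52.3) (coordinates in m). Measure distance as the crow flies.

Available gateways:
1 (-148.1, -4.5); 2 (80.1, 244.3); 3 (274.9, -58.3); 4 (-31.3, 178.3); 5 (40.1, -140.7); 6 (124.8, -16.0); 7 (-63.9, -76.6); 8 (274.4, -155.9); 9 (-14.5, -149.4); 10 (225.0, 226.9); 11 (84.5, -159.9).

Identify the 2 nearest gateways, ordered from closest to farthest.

6, 4

Distances from (16.4, 52.3):
1: √((-164.5)² + (-56.8)²) = √(27060.250 + 3226.240) = 174.0 m
2: √((63.7)² + (192.0)²) = √(4057.690 + 36864.000) = 202.3 m
3: √((258.5)² + (-110.6)²) = √(66822.250 + 12232.360) = 281.2 m
4: √((-47.7)² + (126.0)²) = √(2275.290 + 15876.000) = 134.7 m
5: √((23.7)² + (-193.0)²) = √(561.690 + 37249.000) = 194.4 m
6: √((108.4)² + (-68.3)²) = √(11750.560 + 4664.890) = 128.1 m
7: √((-80.3)² + (-128.9)²) = √(6448.090 + 16615.210) = 151.9 m
8: √((258.0)² + (-208.2)²) = √(66564.000 + 43347.240) = 331.5 m
9: √((-30.9)² + (-201.7)²) = √(954.810 + 40682.890) = 204.1 m
10: √((208.6)² + (174.6)²) = √(43513.960 + 30485.160) = 272.0 m
11: √((68.1)² + (-212.2)²) = √(4637.610 + 45028.840) = 222.9 m
Sorted: 6 (128.1 m) < 4 (134.7 m) < 7 (151.9 m) < 1 (174.0 m) < …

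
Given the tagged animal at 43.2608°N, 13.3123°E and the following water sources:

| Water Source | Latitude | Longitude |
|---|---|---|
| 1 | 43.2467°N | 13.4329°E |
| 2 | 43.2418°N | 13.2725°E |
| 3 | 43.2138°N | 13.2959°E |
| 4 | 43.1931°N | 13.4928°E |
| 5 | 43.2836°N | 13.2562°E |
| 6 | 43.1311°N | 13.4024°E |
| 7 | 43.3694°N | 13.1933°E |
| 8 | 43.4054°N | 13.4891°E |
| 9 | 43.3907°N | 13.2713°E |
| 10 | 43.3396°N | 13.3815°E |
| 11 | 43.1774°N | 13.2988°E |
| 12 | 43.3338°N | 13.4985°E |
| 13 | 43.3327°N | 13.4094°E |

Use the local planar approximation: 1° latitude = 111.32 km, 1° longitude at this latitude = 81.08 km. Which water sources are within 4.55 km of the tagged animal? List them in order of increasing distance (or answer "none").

Distances from 43.2608°N, 13.3123°E:
1: √((-0.0141·111.32)² + (0.1206·81.08)²) = √(2.463682 + 95.614134) = 9.9034 km
2: √((-0.0190·111.32)² + (-0.0398·81.08)²) = √(4.473563 + 10.413426) = 3.8584 km
3: √((-0.0470·111.32)² + (-0.0164·81.08)²) = √(27.374243 + 1.768134) = 5.3984 km
4: √((-0.0677·111.32)² + (0.1805·81.08)²) = √(56.796782 + 214.181469) = 16.4614 km
5: √((0.0228·111.32)² + (-0.0561·81.08)²) = √(6.441931 + 20.689653) = 5.2088 km
6: √((-0.1297·111.32)² + (0.0901·81.08)²) = √(208.461735 + 53.367525) = 16.1811 km
7: √((0.1086·111.32)² + (-0.1190·81.08)²) = √(146.152432 + 93.093938) = 15.4676 km
8: √((0.1446·111.32)² + (0.1768·81.08)²) = √(259.109288 + 205.490619) = 21.5546 km
9: √((0.1299·111.32)² + (-0.0410·81.08)²) = √(209.105135 + 11.050838) = 14.8377 km
10: √((0.0788·111.32)² + (0.0692·81.08)²) = √(76.948265 + 31.480358) = 10.4129 km
11: √((-0.0834·111.32)² + (-0.0135·81.08)²) = √(86.194290 + 1.198105) = 9.3484 km
12: √((0.0730·111.32)² + (0.1862·81.08)²) = √(66.037727 + 227.922308) = 17.1453 km
13: √((0.0719·111.32)² + (0.0971·81.08)²) = √(64.062543 + 61.982051) = 11.2270 km
Threshold 4.55 km: 2 (3.8584 km) is within range.

2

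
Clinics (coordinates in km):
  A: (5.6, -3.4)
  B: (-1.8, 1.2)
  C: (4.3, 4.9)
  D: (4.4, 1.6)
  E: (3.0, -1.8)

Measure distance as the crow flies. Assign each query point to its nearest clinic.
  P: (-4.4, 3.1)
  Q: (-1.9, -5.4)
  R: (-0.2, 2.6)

P at (-4.4, 3.1):
  A: √((10.0)² + (-6.5)²) = √(100.00000 + 42.25000) = 11.927 km
  B: √((2.6)² + (-1.9)²) = √(6.76000 + 3.61000) = 3.220 km
  C: √((8.7)² + (1.8)²) = √(75.69000 + 3.24000) = 8.884 km
  D: √((8.8)² + (-1.5)²) = √(77.44000 + 2.25000) = 8.927 km
  E: √((7.4)² + (-4.9)²) = √(54.76000 + 24.01000) = 8.875 km
  → nearest: B (3.220 km)
Q at (-1.9, -5.4):
  A: √((7.5)² + (2.0)²) = √(56.25000 + 4.00000) = 7.762 km
  B: √((0.1)² + (6.6)²) = √(0.01000 + 43.56000) = 6.601 km
  C: √((6.2)² + (10.3)²) = √(38.44000 + 106.09000) = 12.022 km
  D: √((6.3)² + (7.0)²) = √(39.69000 + 49.00000) = 9.418 km
  E: √((4.9)² + (3.6)²) = √(24.01000 + 12.96000) = 6.080 km
  → nearest: E (6.080 km)
R at (-0.2, 2.6):
  A: √((5.8)² + (-6.0)²) = √(33.64000 + 36.00000) = 8.345 km
  B: √((-1.6)² + (-1.4)²) = √(2.56000 + 1.96000) = 2.126 km
  C: √((4.5)² + (2.3)²) = √(20.25000 + 5.29000) = 5.054 km
  D: √((4.6)² + (-1.0)²) = √(21.16000 + 1.00000) = 4.707 km
  E: √((3.2)² + (-4.4)²) = √(10.24000 + 19.36000) = 5.441 km
  → nearest: B (2.126 km)

P→B; Q→E; R→B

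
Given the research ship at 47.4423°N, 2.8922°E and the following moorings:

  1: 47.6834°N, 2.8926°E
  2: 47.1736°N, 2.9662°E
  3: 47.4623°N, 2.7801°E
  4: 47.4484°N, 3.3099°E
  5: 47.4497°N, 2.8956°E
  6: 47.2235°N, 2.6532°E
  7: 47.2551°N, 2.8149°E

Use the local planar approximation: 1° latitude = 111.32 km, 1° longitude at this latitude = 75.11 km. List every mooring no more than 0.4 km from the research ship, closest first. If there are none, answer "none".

none

Distances from 47.4423°N, 2.8922°E:
1: 26.8393 km
2: 30.4237 km
3: 8.7092 km
4: 31.3808 km
5: 0.8624 km
6: 30.2573 km
7: 21.6328 km
Threshold 0.4 km: none within range.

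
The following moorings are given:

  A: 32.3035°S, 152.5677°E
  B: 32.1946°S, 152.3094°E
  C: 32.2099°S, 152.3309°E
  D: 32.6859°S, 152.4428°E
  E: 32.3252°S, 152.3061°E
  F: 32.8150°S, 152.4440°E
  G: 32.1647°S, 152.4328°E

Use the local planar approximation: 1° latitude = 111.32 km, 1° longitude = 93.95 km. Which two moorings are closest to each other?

B and C

Pairwise distances:
A–B: √((0.1089·111.32)² + (-0.2583·93.95)²) = √(146.961019 + 588.901121) = 27.1268 km
A–C: √((0.0936·111.32)² + (-0.2368·93.95)²) = √(108.567064 + 494.945027) = 24.5665 km
A–D: √((-0.3824·111.32)² + (-0.1249·93.95)²) = √(1812.100009 + 137.695087) = 44.1565 km
A–E: √((-0.0217·111.32)² + (-0.2616·93.95)²) = √(5.835336 + 604.044658) = 24.6957 km
A–F: √((-0.5115·111.32)² + (-0.1237·93.95)²) = √(3242.184098 + 135.061935) = 58.1141 km
A–G: √((0.1388·111.32)² + (-0.1349·93.95)²) = √(238.740076 + 160.626601) = 19.9842 km
B–C: √((-0.0153·111.32)² + (0.0215·93.95)²) = √(2.900877 + 4.080097) = 2.6422 km
B–D: √((-0.4913·111.32)² + (0.1334·93.95)²) = √(2991.161922 + 157.074334) = 56.1091 km
B–E: √((-0.1306·111.32)² + (-0.0033·93.95)²) = √(211.364842 + 0.096122) = 14.5417 km
B–F: √((-0.6204·111.32)² + (0.1346·93.95)²) = √(4769.688024 + 159.912970) = 70.2111 km
B–G: √((0.0299·111.32)² + (0.1234·93.95)²) = √(11.078699 + 134.407619) = 12.0618 km
C–D: √((-0.4760·111.32)² + (0.1119·93.95)²) = √(2807.762056 + 110.523274) = 54.0212 km
C–E: √((-0.1153·111.32)² + (-0.0248·93.95)²) = √(164.742256 + 5.428714) = 13.0450 km
C–F: √((-0.6051·111.32)² + (0.1131·93.95)²) = √(4537.333495 + 112.906457) = 68.1927 km
C–G: √((0.0452·111.32)² + (0.1019·93.95)²) = √(25.317643 + 91.651998) = 10.8153 km
D–E: √((0.3607·111.32)² + (-0.1367·93.95)²) = √(1612.273367 + 164.941750) = 42.1570 km
D–F: √((-0.1291·111.32)² + (0.0012·93.95)²) = √(206.537483 + 0.012710) = 14.3719 km
D–G: √((0.5212·111.32)² + (-0.0100·93.95)²) = √(3366.318543 + 0.882660) = 58.0276 km
E–F: √((-0.4898·111.32)² + (0.1379·93.95)²) = √(2972.925026 + 167.850292) = 56.0426 km
E–G: √((0.1605·111.32)² + (0.1267·93.95)²) = √(319.224686 + 141.692479) = 21.4690 km
F–G: √((0.6503·111.32)² + (-0.0112·93.95)²) = √(5240.514215 + 1.107209) = 72.3990 km
Closest pair: B–C at 2.6422 km.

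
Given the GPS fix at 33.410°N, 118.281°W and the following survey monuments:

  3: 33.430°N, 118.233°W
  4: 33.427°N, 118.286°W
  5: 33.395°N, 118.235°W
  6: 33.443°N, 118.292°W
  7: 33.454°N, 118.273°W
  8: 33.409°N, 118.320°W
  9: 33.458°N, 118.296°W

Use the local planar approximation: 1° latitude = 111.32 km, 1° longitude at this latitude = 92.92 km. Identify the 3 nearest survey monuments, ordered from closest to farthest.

4, 8, 6

Distances from 33.410°N, 118.281°W:
3: √((0.020·111.32)² + (0.048·92.92)²) = √(4.95686 + 19.89303) = 4.985 km
4: √((0.017·111.32)² + (-0.005·92.92)²) = √(3.58133 + 0.21585) = 1.949 km
5: √((-0.015·111.32)² + (0.046·92.92)²) = √(2.78823 + 18.26981) = 4.589 km
6: √((0.033·111.32)² + (-0.011·92.92)²) = √(13.49504 + 1.04473) = 3.813 km
7: √((0.044·111.32)² + (0.008·92.92)²) = √(23.99119 + 0.55258) = 4.954 km
8: √((-0.001·111.32)² + (-0.039·92.92)²) = √(0.01239 + 13.13251) = 3.626 km
9: √((0.048·111.32)² + (-0.015·92.92)²) = √(28.55150 + 1.94268) = 5.522 km
Sorted: 4 (1.949 km) < 8 (3.626 km) < 6 (3.813 km) < 5 (4.589 km) < 7 (4.954 km) < …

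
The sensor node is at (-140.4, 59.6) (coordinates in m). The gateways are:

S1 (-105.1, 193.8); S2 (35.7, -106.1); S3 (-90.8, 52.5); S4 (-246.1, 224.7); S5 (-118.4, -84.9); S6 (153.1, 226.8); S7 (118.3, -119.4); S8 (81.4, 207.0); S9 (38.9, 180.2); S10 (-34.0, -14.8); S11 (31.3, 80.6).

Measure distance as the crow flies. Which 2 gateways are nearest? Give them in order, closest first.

S3, S10

Distances from (-140.4, 59.6):
S1: 138.8 m
S2: 241.8 m
S3: 50.1 m
S4: 196.0 m
S5: 146.2 m
S6: 337.8 m
S7: 314.6 m
S8: 266.3 m
S9: 216.1 m
S10: 129.8 m
S11: 173.0 m
Sorted: S3 (50.1 m) < S10 (129.8 m) < S1 (138.8 m) < S5 (146.2 m) < …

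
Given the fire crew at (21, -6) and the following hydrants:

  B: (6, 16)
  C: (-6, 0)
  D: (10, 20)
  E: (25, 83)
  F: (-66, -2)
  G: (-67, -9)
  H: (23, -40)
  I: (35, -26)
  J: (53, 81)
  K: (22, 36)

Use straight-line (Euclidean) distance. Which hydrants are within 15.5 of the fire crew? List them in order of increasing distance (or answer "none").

Distances from (21, -6):
B: √((-15)² + (22)²) = √(225.000 + 484.000) = 26.6
C: √((-27)² + (6)²) = √(729.000 + 36.000) = 27.7
D: √((-11)² + (26)²) = √(121.000 + 676.000) = 28.2
E: √((4)² + (89)²) = √(16.000 + 7921.000) = 89.1
F: √((-87)² + (4)²) = √(7569.000 + 16.000) = 87.1
G: √((-88)² + (-3)²) = √(7744.000 + 9.000) = 88.1
H: √((2)² + (-34)²) = √(4.000 + 1156.000) = 34.1
I: √((14)² + (-20)²) = √(196.000 + 400.000) = 24.4
J: √((32)² + (87)²) = √(1024.000 + 7569.000) = 92.7
K: √((1)² + (42)²) = √(1.000 + 1764.000) = 42.0
Threshold 15.5: none within range.

none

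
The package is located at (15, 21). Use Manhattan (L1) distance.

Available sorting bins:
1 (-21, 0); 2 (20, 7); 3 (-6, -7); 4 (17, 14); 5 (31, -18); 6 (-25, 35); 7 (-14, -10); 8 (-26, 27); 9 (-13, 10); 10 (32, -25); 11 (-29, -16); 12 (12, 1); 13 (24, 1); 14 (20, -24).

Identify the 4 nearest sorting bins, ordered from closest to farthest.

4, 2, 12, 13

Distances from (15, 21):
1: 57
2: 19
3: 49
4: 9
5: 55
6: 54
7: 60
8: 47
9: 39
10: 63
11: 81
12: 23
13: 29
14: 50
Sorted: 4 (9) < 2 (19) < 12 (23) < 13 (29) < 9 (39) < 8 (47) < …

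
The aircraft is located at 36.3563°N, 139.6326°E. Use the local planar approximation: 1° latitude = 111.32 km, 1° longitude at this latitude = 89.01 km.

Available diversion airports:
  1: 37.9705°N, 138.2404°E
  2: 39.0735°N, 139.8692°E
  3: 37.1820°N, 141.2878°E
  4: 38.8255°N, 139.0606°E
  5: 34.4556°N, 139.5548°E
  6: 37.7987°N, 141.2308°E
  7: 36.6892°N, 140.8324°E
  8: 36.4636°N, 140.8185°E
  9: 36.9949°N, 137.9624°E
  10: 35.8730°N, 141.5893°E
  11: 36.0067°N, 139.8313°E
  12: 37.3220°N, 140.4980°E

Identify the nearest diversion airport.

Distances from 36.3563°N, 139.6326°E:
1: √((1.6142·111.32)² + (-1.3922·89.01)²) = √(32289.482246 + 15356.097501) = 218.2787 km
2: √((2.7172·111.32)² + (0.2366·89.01)²) = √(91493.366374 + 443.513744) = 303.2109 km
3: √((0.8257·111.32)² + (1.6552·89.01)²) = √(8448.720918 + 21705.937961) = 173.6510 km
4: √((2.4692·111.32)² + (-0.5720·89.01)²) = √(75554.255752 + 2592.206884) = 279.5469 km
5: √((-1.9007·111.32)² + (-0.0778·89.01)²) = √(44768.603235 + 47.955320) = 211.6992 km
6: √((1.4424·111.32)² + (1.5982·89.01)²) = √(25782.072348 + 20236.707512) = 214.5199 km
7: √((0.3329·111.32)² + (1.1998·89.01)²) = √(1373.327086 + 11405.000726) = 113.0413 km
8: √((0.1073·111.32)² + (1.1859·89.01)²) = √(142.674329 + 11142.271593) = 106.2306 km
9: √((0.6386·111.32)² + (-1.6702·89.01)²) = √(5053.639096 + 22101.134155) = 164.7871 km
10: √((-0.4833·111.32)² + (1.9567·89.01)²) = √(2894.542867 + 30333.749228) = 182.2863 km
11: √((-0.3496·111.32)² + (0.1987·89.01)²) = √(1514.569627 + 312.804748) = 42.7478 km
12: √((0.9657·111.32)² + (0.8654·89.01)²) = √(11556.620663 + 5933.505972) = 132.2502 km
Minimum: 11 at 42.7478 km.

11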